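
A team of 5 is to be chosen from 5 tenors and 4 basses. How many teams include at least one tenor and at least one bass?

Total 5-person selections from all 9: C(9,5) = 126.
Subtract selections that omit an entire group: no tenors → C(4,5) = 0; no basses → C(5,5) = 1.
Both groups omitted at once is impossible, so 126 − 1 = 125.

125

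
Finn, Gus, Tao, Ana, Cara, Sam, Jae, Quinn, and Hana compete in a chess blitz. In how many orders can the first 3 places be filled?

This is an ordered selection of 3 from 9: P(9,3).
That gives 9 × 8 × 7 = 504.

504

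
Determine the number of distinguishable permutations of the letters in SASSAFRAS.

2520

The 9 letters of SASSAFRAS have repeats: A appearing 3 times and S appearing 4 times.
The number of distinct arrangements is 9!/(4!·3!) = 362880/144 = 2520.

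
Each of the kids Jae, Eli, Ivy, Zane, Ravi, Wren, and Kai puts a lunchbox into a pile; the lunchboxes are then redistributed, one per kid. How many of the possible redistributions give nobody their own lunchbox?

Count assignments avoiding every fixed point. For any j of the 7 kids fixed to their own lunchbox, the other 7−j can be arranged in (7−j)! ways.
By inclusion–exclusion this is Σ_{j=0}^{7} (−1)^j C(7,j)·(7−j)!.
Computing: 5040 − 5040 + 2520 − 840 + 210 − 42 + 7 − 1 = 1854.

1854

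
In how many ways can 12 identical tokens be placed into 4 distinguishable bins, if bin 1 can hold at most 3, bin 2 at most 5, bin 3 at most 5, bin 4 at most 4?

Without the upper bounds there are C(15,3) = 455 ways to split 12 among 4 bins.
Subtract solutions that violate a single cap (substitute x_i' = x_i − (cap_i+1)): x_1 ≥ 4 gives C(11,3) = 165; x_2 ≥ 6 gives C(9,3) = 84; x_3 ≥ 6 gives C(9,3) = 84; x_4 ≥ 5 gives C(10,3) = 120. Together 453.
Add back pairs where two caps are both exceeded: 10 + 10 + 20 + 1 + 4 + 4 = 49.
By inclusion–exclusion the count is 455 − 453 + 49 = 51.

51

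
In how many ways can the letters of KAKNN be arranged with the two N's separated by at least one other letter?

Total arrangements of KAKNN: 5!/(2!·2!) = 30.
If the two N's are adjacent, glue them into one block, leaving 4 items to arrange: (4)!/(2!) = 12 ways.
Hence 30 − 12 = 18.

18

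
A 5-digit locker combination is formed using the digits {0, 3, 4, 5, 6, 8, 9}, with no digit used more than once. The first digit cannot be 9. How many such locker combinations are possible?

2160

The first digit has 7−1 = 6 choices (anything except 9).
The remaining 4 digits are filled from the other 6 symbols without repetition: 6 × 5 × 4 × 3 = 360.
Total: 6 × 360 = 2160.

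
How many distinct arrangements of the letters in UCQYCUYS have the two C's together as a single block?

Treat the 2 copies of C as a single block. The multiset to arrange is then {CC, Q, S, U, U, Y, Y}, 7 items in all.
That gives (7)!/(2!·2!) = 1260 arrangements.

1260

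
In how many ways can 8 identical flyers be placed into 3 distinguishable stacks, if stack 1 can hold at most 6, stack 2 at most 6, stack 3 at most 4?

29

Without the upper bounds there are C(10,2) = 45 ways to split 8 among 3 stacks.
Subtract solutions that violate a single cap (substitute x_i' = x_i − (cap_i+1)): x_1 ≥ 7 gives C(3,2) = 3; x_2 ≥ 7 gives C(3,2) = 3; x_3 ≥ 5 gives C(5,2) = 10. Together 16.
No two caps can be exceeded simultaneously, so the pair terms are all 0.
By inclusion–exclusion the count is 45 − 16 + 0 = 29.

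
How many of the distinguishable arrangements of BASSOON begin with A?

180

With the first slot taken by A, it remains to arrange the other 6 letters (BSSOON).
Those 6 letters have O appearing twice and S appearing twice, giving (6)!/(2!·2!) = 180.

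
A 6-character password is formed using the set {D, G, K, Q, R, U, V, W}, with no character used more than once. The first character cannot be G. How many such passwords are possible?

17640

The first character has 8−1 = 7 choices (anything except G).
The remaining 5 characters are filled from the other 7 symbols without repetition: 7 × 6 × 5 × 4 × 3 = 2520.
Total: 7 × 2520 = 17640.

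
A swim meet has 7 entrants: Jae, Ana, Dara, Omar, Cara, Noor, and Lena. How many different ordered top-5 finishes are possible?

There are 7 choices for 1st place, 6 for 2nd, and so on down to 3 for position 5.
That gives 7 × 6 × 5 × 4 × 3 = 2520.

2520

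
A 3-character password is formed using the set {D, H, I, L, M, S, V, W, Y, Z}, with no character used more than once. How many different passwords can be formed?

Choose and order 3 of the 10 symbols: the first character has 10 options, the next 9, then 8.
10 × 9 × 8 = 720.

720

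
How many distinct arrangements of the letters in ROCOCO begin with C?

Fix C in the first position and arrange the remaining 5 letters.
Those 5 letters have O appearing 3 times, giving (5)!/(3!) = 20.

20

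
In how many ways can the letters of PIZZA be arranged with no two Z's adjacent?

36

Total arrangements of PIZZA: 5!/(2!) = 60.
If the two Z's are adjacent, glue them into one block, leaving 4 items to arrange: (4)! = 24 ways.
Subtracting, 60 − 24 = 36 arrangements keep the Z's apart.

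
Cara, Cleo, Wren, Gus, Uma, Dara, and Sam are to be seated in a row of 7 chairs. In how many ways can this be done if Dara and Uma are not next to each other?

3600

Of the 7! = 5040 arrangements, those with Dara and Uma adjacent number 2 × 6! = 1440 (treat the pair as a block with 2 internal orders).
So 5040 − 1440 = 3600 arrangements keep them apart.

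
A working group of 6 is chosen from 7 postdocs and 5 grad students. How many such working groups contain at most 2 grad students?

462

Split by how many grad students are chosen (0 through 2).
Sum: C(5,0)·C(7,6) + C(5,1)·C(7,5) + C(5,2)·C(7,4) = 7 + 105 + 350 = 462.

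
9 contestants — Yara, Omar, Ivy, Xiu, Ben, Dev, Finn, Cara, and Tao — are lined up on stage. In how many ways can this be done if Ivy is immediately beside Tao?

Glue Ivy and Tao into one block (2 internal orders), leaving 8 units to arrange in a row.
So the count is 2·(8)! = 80640.

80640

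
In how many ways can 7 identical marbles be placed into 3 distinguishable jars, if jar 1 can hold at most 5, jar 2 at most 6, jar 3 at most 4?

26

Ignoring the caps, the number of non-negative solutions to x_1+…+x_3 = 7 is C(9,2) = 36.
Subtract solutions that violate a single cap (substitute x_i' = x_i − (cap_i+1)): x_1 ≥ 6 gives C(3,2) = 3; x_2 ≥ 7 gives C(2,2) = 1; x_3 ≥ 5 gives C(4,2) = 6. Together 10.
No two caps can be exceeded simultaneously, so the pair terms are all 0.
By inclusion–exclusion the count is 36 − 10 + 0 = 26.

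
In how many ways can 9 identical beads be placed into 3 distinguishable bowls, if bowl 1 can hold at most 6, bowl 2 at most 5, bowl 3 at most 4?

Ignoring the caps, the number of non-negative solutions to x_1+…+x_3 = 9 is C(11,2) = 55.
Subtract solutions that violate a single cap (substitute x_i' = x_i − (cap_i+1)): x_1 ≥ 7 gives C(4,2) = 6; x_2 ≥ 6 gives C(5,2) = 10; x_3 ≥ 5 gives C(6,2) = 15. Together 31.
No two caps can be exceeded simultaneously, so the pair terms are all 0.
By inclusion–exclusion the count is 55 − 31 + 0 = 24.

24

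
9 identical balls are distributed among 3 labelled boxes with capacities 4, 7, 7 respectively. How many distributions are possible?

By stars and bars, unrestricted non-negative solutions to x_1+…+x_3 = 9 number C(9+2,2) = 55.
Subtract solutions that violate a single cap (substitute x_i' = x_i − (cap_i+1)): x_1 ≥ 5 gives C(6,2) = 15; x_2 ≥ 8 gives C(3,2) = 3; x_3 ≥ 8 gives C(3,2) = 3. Together 21.
No two caps can be exceeded simultaneously, so the pair terms are all 0.
By inclusion–exclusion the count is 55 − 21 + 0 = 34.

34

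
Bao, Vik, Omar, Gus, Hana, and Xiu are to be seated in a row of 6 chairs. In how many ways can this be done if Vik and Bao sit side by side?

Place the 4 others and the Vik-Bao pair as 5 objects in a line; the pair has 2 internal arrangements.
That gives 2 × 5! = 2 × 120 = 240.

240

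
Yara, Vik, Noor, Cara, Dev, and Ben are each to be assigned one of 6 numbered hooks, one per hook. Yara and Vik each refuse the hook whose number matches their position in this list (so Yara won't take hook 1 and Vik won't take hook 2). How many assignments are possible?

504

Let Aᵢ (for i ∈ {1, 2}) be the placements that put person i in their forbidden hook. Any j of these fix j positions, leaving (6−j)! ways to fill the rest, and there are C(2,j) ways to pick which j.
By inclusion–exclusion, the number of valid placements is Σ_{j=0}^{2} (−1)^j C(2,j)·(6−j)!.
Computing: 720 − 240 + 24 = 504.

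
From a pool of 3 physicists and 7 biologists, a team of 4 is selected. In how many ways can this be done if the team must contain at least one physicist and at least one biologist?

Total 4-person selections from all 10: C(10,4) = 210.
Selections missing a whole group: no physicists → C(7,4) = 35; no biologists → C(3,4) = 0.
Both groups omitted at once is impossible, so 210 − 35 = 175.

175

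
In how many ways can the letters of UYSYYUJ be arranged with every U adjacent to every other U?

120

Treat the 2 copies of U as a single block. The multiset to arrange is then {UU, J, S, Y, Y, Y}, 6 items in all.
That gives (6)!/(3!) = 120 arrangements.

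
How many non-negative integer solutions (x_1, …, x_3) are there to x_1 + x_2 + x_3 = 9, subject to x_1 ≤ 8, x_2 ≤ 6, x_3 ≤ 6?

Ignoring the caps, the number of non-negative solutions to x_1+…+x_3 = 9 is C(11,2) = 55.
Subtract solutions that violate a single cap (substitute x_i' = x_i − (cap_i+1)): x_1 ≥ 9 gives C(2,2) = 1; x_2 ≥ 7 gives C(4,2) = 6; x_3 ≥ 7 gives C(4,2) = 6. Together 13.
No two caps can be exceeded simultaneously, so the pair terms are all 0.
By inclusion–exclusion the count is 55 − 13 + 0 = 42.

42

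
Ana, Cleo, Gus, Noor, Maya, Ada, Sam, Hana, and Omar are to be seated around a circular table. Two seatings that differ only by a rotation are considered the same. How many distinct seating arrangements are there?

Seat Ana anywhere (absorbing the rotational symmetry), then permute the other 8: (8)! = 40320.

40320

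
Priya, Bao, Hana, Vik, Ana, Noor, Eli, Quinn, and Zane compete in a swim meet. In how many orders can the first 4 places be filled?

There are 9 choices for 1st place, 8 for 2nd, and so on down to 6 for position 4.
That gives 9 × 8 × 7 × 6 = 3024.

3024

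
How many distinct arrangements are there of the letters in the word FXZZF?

Letter multiplicities in FXZZF: F×2, X×1, Z×2.
The number of distinct arrangements is 5!/(2!·2!) = 120/4 = 30.

30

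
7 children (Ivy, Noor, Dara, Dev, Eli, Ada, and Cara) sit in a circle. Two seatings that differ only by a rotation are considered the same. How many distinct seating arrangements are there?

720

Seat Ivy anywhere (absorbing the rotational symmetry), then permute the other 6: (6)! = 720.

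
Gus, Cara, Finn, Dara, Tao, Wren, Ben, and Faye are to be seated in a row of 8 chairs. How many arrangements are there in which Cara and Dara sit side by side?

Place the 6 others and the Cara-Dara pair as 7 objects in a line; the pair has 2 internal arrangements.
That gives 2 × 7! = 2 × 5040 = 10080.

10080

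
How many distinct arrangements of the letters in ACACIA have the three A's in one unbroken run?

Treat the 3 copies of A as a single block. The multiset to arrange is then {AAA, C, C, I}, 4 items in all.
That gives (4)!/(2!) = 12 arrangements.

12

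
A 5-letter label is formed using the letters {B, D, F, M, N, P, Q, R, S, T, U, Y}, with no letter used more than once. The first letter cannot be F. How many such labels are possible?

The first letter has 12−1 = 11 choices (anything except F).
The remaining 4 letters are filled from the other 11 symbols without repetition: 11 × 10 × 9 × 8 = 7920.
Total: 11 × 7920 = 87120.

87120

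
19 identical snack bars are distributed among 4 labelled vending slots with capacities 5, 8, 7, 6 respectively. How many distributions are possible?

115

By stars and bars, unrestricted non-negative solutions to x_1+…+x_4 = 19 number C(19+3,3) = 1540.
Subtract solutions that violate a single cap (substitute x_i' = x_i − (cap_i+1)): x_1 ≥ 6 gives C(16,3) = 560; x_2 ≥ 9 gives C(13,3) = 286; x_3 ≥ 8 gives C(14,3) = 364; x_4 ≥ 7 gives C(15,3) = 455. Together 1665.
Add back pairs where two caps are both exceeded: 35 + 56 + 84 + 10 + 20 + 35 = 240.
By inclusion–exclusion the count is 1540 − 1665 + 240 = 115.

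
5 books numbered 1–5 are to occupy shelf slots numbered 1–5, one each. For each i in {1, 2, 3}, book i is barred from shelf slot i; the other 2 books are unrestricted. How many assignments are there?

Let Aᵢ (for i ∈ {1, 2, 3}) be the placements that put book i in its forbidden shelf slot. Any j of these fix j positions, leaving (5−j)! ways to fill the rest, and there are C(3,j) ways to pick which j.
By inclusion–exclusion, the number of valid placements is Σ_{j=0}^{3} (−1)^j C(3,j)·(5−j)!.
Computing: 120 − 72 + 18 − 2 = 64.

64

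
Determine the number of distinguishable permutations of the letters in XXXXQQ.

XXXXQQ has 6 letters with Q appearing twice and X appearing 4 times.
So there are 6! / (4!·2!) = 15 distinguishable arrangements.

15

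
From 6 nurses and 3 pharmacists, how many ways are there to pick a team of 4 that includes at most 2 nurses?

51

Split by how many nurses are chosen (0 through 2).
Sum: C(6,0)·C(3,4) + C(6,1)·C(3,3) + C(6,2)·C(3,2) = 0 + 6 + 45 = 51.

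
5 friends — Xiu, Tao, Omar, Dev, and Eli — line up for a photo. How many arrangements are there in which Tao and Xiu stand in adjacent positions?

Glue Tao and Xiu into one block (2 internal orders), leaving 4 units to arrange in a row.
So the count is 2·(4)! = 48.

48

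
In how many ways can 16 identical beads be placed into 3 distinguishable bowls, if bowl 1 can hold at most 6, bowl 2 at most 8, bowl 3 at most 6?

15

By stars and bars, unrestricted non-negative solutions to x_1+…+x_3 = 16 number C(16+2,2) = 153.
Subtract solutions that violate a single cap (substitute x_i' = x_i − (cap_i+1)): x_1 ≥ 7 gives C(11,2) = 55; x_2 ≥ 9 gives C(9,2) = 36; x_3 ≥ 7 gives C(11,2) = 55. Together 146.
Add back pairs where two caps are both exceeded: 1 + 6 + 1 = 8.
By inclusion–exclusion the count is 153 − 146 + 8 = 15.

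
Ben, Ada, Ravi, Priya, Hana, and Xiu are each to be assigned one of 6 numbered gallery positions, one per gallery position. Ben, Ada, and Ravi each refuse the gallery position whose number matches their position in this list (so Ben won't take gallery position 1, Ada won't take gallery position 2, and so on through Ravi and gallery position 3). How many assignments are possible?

426

Let Aᵢ (for i ∈ {1, 2, 3}) be the placements that put person i in their forbidden gallery position. Any j of these fix j positions, leaving (6−j)! ways to fill the rest, and there are C(3,j) ways to pick which j.
By inclusion–exclusion, the number of valid placements is Σ_{j=0}^{3} (−1)^j C(3,j)·(6−j)!.
Computing: 720 − 360 + 72 − 6 = 426.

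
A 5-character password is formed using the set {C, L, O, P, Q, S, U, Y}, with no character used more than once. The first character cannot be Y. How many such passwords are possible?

5880

The first character has 8−1 = 7 choices (anything except Y).
The remaining 4 characters are filled from the other 7 symbols without repetition: 7 × 6 × 5 × 4 = 840.
Total: 7 × 840 = 5880.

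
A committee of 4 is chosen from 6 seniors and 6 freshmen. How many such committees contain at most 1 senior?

135

Split by how many seniors are chosen (0 through 1).
Sum: C(6,0)·C(6,4) + C(6,1)·C(6,3) = 15 + 120 = 135.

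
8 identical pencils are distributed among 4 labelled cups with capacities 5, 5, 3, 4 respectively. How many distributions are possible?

Without the upper bounds there are C(11,3) = 165 ways to split 8 among 4 cups.
Subtract solutions that violate a single cap (substitute x_i' = x_i − (cap_i+1)): x_1 ≥ 6 gives C(5,3) = 10; x_2 ≥ 6 gives C(5,3) = 10; x_3 ≥ 4 gives C(7,3) = 35; x_4 ≥ 5 gives C(6,3) = 20. Together 75.
No two caps can be exceeded simultaneously, so the pair terms are all 0.
By inclusion–exclusion the count is 165 − 75 + 0 = 90.

90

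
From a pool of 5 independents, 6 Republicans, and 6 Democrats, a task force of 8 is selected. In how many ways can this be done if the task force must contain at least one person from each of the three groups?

Unrestricted: C(17,8) = 24310 ways to pick any 8 of the 17.
Selections missing a whole group: no independents → C(12,8) = 495; no Republicans → C(11,8) = 165; no Democrats → C(11,8) = 165.
Add back selections omitting two groups (i.e. drawn from a single group): C(5,8) + C(6,8) + C(6,8) = 0.
By inclusion–exclusion: 24310 − 825 + 0 = 23485.

23485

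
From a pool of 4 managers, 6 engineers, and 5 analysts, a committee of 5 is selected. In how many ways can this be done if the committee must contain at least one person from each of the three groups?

Total 5-person selections from all 15: C(15,5) = 3003.
Subtract selections that omit an entire group: no managers → C(11,5) = 462; no engineers → C(9,5) = 126; no analysts → C(10,5) = 252.
Add back selections omitting two groups (i.e. drawn from a single group): C(4,5) + C(6,5) + C(5,5) = 7.
By inclusion–exclusion: 3003 − 840 + 7 = 2170.

2170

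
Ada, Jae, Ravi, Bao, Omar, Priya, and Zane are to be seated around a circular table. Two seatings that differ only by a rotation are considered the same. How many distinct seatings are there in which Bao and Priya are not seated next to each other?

480

All circular seatings of 7 people number (6)! = 720.
Those with Bao next to Priya: fuse the pair into one unit and seat 6 units around a circle — 2·(5)! = 240.
Subtracting, 720 − 240 = 480.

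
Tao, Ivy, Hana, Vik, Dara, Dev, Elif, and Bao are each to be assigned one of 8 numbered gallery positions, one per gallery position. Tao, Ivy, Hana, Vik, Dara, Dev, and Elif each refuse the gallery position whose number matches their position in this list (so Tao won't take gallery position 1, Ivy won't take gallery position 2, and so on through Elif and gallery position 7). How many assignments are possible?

16687

Let Aᵢ (for 1 ≤ i ≤ 7) be the placements that put person i in their forbidden gallery position. Any j of these fix j positions, leaving (8−j)! ways to fill the rest, and there are C(7,j) ways to pick which j.
By inclusion–exclusion, the number of valid placements is Σ_{j=0}^{7} (−1)^j C(7,j)·(8−j)!.
Computing: 40320 − 35280 + 15120 − 4200 + 840 − 126 + 14 − 1 = 16687.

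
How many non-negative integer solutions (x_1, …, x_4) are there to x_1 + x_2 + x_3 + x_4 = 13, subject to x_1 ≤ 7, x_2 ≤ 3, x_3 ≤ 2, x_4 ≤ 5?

Without the upper bounds there are C(16,3) = 560 ways to split 13 among 4 variables.
Subtract solutions that violate a single cap (substitute x_i' = x_i − (cap_i+1)): x_1 ≥ 8 gives C(8,3) = 56; x_2 ≥ 4 gives C(12,3) = 220; x_3 ≥ 3 gives C(13,3) = 286; x_4 ≥ 6 gives C(10,3) = 120. Together 682.
Add back pairs where two caps are both exceeded: 4 + 10 + 0 + 84 + 20 + 35 = 153.
Subtract triples: 0 + 0 + 0 + 1 = 1.
By inclusion–exclusion the count is 560 − 682 + 153 − 1 = 30.

30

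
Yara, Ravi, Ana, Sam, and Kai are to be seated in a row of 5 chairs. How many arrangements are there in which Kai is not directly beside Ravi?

Of the 5! = 120 arrangements, those with Kai and Ravi adjacent number 2 × 4! = 48 (treat the pair as a block with 2 internal orders).
So 120 − 48 = 72 arrangements keep them apart.

72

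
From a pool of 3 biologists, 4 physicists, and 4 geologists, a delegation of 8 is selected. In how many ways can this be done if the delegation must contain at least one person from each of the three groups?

164

Total 8-person selections from all 11: C(11,8) = 165.
Subtract selections that omit an entire group: no biologists → C(8,8) = 1; no physicists → C(7,8) = 0; no geologists → C(7,8) = 0.
Add back selections omitting two groups (i.e. drawn from a single group): C(3,8) + C(4,8) + C(4,8) = 0.
By inclusion–exclusion: 165 − 1 + 0 = 164.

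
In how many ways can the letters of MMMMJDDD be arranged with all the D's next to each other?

30

Treat the 3 copies of D as a single block. The multiset to arrange is then {DDD, J, M, M, M, M}, 6 items in all.
That gives (6)!/(4!) = 30 arrangements.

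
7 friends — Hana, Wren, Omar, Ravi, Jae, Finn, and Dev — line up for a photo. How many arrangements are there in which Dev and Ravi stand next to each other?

Treat {Dev, Ravi} as a single unit. There are 6 units to order, and the pair itself can be ordered 2 ways.
That gives 2 × 6! = 2 × 720 = 1440.

1440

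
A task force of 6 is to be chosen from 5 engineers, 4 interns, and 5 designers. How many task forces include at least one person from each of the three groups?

2625

Total 6-person selections from all 14: C(14,6) = 3003.
Selections missing a whole group: no engineers → C(9,6) = 84; no interns → C(10,6) = 210; no designers → C(9,6) = 84.
Add back selections omitting two groups (i.e. drawn from a single group): C(5,6) + C(4,6) + C(5,6) = 0.
By inclusion–exclusion: 3003 − 378 + 0 = 2625.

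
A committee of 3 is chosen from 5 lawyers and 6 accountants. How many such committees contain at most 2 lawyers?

155

Split by how many lawyers are chosen (0 through 2).
Sum: C(5,0)·C(6,3) + C(5,1)·C(6,2) + C(5,2)·C(6,1) = 20 + 75 + 60 = 155.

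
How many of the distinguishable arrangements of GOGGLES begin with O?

120

With the first slot taken by O, it remains to arrange the other 6 letters (GGGLES).
Those 6 letters have G appearing 3 times, giving (6)!/(3!) = 120.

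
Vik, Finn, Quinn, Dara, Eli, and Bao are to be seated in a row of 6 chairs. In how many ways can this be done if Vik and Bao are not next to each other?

480

Of the 6! = 720 arrangements, those with Vik and Bao adjacent number 2 × 5! = 240 (treat the pair as a block with 2 internal orders).
Complementary counting: 720 − 240 = 480.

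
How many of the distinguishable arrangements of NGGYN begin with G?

12

Fix G in the first position and arrange the remaining 4 letters.
Those 4 letters have N appearing twice, giving (4)!/(2!) = 12.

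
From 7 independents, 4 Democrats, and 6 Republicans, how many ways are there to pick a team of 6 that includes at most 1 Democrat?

Split by how many Democrats are chosen (0 through 1).
Sum: C(4,0)·C(13,6) + C(4,1)·C(13,5) = 1716 + 5148 = 6864.

6864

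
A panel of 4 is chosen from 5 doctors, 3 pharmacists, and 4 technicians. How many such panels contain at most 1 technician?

294

Split by how many technicians are chosen (0 through 1).
Sum: C(4,0)·C(8,4) + C(4,1)·C(8,3) = 70 + 224 = 294.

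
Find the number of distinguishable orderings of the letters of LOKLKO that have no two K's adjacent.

60

Total arrangements of LOKLKO: 6!/(2!·2!·2!) = 90.
Arrangements with the K's together: treat KK as one letter, giving (5)!/(2!·2!) = 30.
Subtracting, 90 − 30 = 60 arrangements keep the K's apart.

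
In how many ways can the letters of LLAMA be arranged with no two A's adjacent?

Total arrangements of LLAMA: 5!/(2!·2!) = 30.
Arrangements with the A's together: treat AA as one letter, giving (4)!/(2!) = 12.
Subtracting, 30 − 12 = 18 arrangements keep the A's apart.

18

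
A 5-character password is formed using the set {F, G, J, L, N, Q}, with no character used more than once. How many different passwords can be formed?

720

This is a permutation of 5 out of 6: P(6,5) = 6!/1!.
That product is 6 × 5 × 4 × 3 × 2 = 720.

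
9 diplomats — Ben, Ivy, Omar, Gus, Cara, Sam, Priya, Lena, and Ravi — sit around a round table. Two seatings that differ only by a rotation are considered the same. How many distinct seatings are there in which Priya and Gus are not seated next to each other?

30240

All circular seatings of 9 people number (8)! = 40320.
Seatings with Priya beside Gus: treat them as a block with 2 internal orders, giving 2 × (7)! = 10080.
Subtracting, 40320 − 10080 = 30240.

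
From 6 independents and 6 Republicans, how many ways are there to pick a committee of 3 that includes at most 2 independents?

200

Split by how many independents are chosen (0 through 2).
Sum: C(6,0)·C(6,3) + C(6,1)·C(6,2) + C(6,2)·C(6,1) = 20 + 90 + 90 = 200.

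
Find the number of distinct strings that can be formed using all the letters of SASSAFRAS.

Letter multiplicities in SASSAFRAS: A×3, F×1, R×1, S×4.
Dividing 9! = 362880 by 4!·3! = 144 for the repeated letters gives 2520.

2520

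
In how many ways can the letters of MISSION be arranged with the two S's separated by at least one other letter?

900

There are 7!/(2!·2!) = 1260 arrangements of MISSION in total.
Arrangements with the S's together: treat SS as one letter, giving (6)!/(2!) = 360.
Hence 1260 − 360 = 900.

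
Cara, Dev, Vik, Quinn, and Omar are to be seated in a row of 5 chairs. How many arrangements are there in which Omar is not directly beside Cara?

Of the 5! = 120 arrangements, those with Omar and Cara adjacent number 2 × 4! = 48 (treat the pair as a block with 2 internal orders).
So 120 − 48 = 72 arrangements keep them apart.

72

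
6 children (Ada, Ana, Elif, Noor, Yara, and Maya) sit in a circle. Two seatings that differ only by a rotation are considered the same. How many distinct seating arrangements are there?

120

Seat Ada anywhere (absorbing the rotational symmetry), then permute the other 5: (5)! = 120.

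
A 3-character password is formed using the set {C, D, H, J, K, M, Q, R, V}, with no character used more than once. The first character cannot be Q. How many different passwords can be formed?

The first character has 9−1 = 8 choices (anything except Q).
The remaining 2 characters are filled from the other 8 symbols without repetition: 8 × 7 = 56.
Total: 8 × 56 = 448.

448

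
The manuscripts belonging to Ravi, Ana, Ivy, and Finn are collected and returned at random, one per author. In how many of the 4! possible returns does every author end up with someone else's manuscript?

This is the derangement count D_4: permutations of 4 items with no fixed point.
By inclusion–exclusion this is Σ_{j=0}^{4} (−1)^j C(4,j)·(4−j)!.
Computing: 24 − 24 + 12 − 4 + 1 = 9.

9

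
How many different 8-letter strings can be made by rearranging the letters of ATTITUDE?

ATTITUDE has 8 letters with T appearing 3 times.
Dividing 8! = 40320 by 3! = 6 for the repeated letters gives 6720.

6720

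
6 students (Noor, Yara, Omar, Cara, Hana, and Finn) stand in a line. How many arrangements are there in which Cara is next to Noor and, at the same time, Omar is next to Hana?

Treat {Cara,Noor} as one block (2 orders) and {Omar,Hana} as another (2 orders).
That leaves 4 units to arrange: 2 × 2 × 4! = 4 × 24 = 96.

96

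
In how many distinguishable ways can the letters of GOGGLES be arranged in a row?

The 7 letters of GOGGLES have repeats: G appearing 3 times.
Dividing 7! = 5040 by 3! = 6 for the repeated letters gives 840.

840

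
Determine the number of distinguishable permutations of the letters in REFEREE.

REFEREE has 7 letters with E appearing 4 times and R appearing twice.
So there are 7! / (4!·2!) = 105 distinguishable arrangements.

105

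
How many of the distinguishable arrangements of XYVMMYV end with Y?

With the last slot taken by Y, it remains to arrange the other 6 letters (XVMMYV).
Those 6 letters have M appearing twice and V appearing twice, giving (6)!/(2!·2!) = 180.

180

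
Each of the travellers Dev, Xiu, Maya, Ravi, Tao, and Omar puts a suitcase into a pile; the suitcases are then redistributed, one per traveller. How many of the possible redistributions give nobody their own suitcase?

Count assignments avoiding every fixed point. For any j of the 6 travellers fixed to their own suitcase, the other 6−j can be arranged in (6−j)! ways.
By inclusion–exclusion this is Σ_{j=0}^{6} (−1)^j C(6,j)·(6−j)!.
Computing: 720 − 720 + 360 − 120 + 30 − 6 + 1 = 265.

265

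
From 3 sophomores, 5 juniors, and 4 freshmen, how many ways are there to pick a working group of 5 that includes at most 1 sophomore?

Split by how many sophomores are chosen (0 through 1).
Sum: C(3,0)·C(9,5) + C(3,1)·C(9,4) = 126 + 378 = 504.

504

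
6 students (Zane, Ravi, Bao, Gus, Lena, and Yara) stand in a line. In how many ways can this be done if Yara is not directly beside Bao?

Of the 6! = 720 arrangements, those with Yara and Bao adjacent number 2 × 5! = 240 (treat the pair as a block with 2 internal orders).
Complementary counting: 720 − 240 = 480.

480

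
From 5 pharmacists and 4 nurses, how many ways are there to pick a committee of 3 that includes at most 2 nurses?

Split by how many nurses are chosen (0 through 2).
Sum: C(4,0)·C(5,3) + C(4,1)·C(5,2) + C(4,2)·C(5,1) = 10 + 40 + 30 = 80.

80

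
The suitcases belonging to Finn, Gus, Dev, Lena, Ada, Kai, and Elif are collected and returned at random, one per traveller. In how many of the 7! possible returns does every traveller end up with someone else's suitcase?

Count assignments avoiding every fixed point. For any j of the 7 travellers fixed to their own suitcase, the other 7−j can be arranged in (7−j)! ways.
By inclusion–exclusion this is Σ_{j=0}^{7} (−1)^j C(7,j)·(7−j)!.
Computing: 5040 − 5040 + 2520 − 840 + 210 − 42 + 7 − 1 = 1854.

1854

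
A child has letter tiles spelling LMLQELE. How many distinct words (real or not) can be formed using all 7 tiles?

420

Letter multiplicities in LMLQELE: E×2, L×3, M×1, Q×1.
So there are 7! / (3!·2!) = 420 distinguishable arrangements.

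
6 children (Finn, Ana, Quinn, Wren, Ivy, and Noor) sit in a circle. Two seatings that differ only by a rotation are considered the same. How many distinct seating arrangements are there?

120

Fix one person's seat to break rotational symmetry; the remaining 5 people can be arranged in (5)! = 120 ways.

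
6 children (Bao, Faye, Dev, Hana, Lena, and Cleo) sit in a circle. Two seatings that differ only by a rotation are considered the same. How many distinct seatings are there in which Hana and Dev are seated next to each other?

Treat {Hana, Dev} as one unit (2 internal orders) and seat the resulting 5 units around the table: (4)! circular arrangements.
So 2 × (4)! = 2 × 24 = 48.

48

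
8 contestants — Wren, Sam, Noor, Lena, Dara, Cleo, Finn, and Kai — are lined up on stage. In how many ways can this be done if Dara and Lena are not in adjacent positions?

30240

There are 8! = 40320 arrangements in all. If Dara and Lena are adjacent, merging them into one block gives 2·(7)! = 10080 arrangements.
Complementary counting: 40320 − 10080 = 30240.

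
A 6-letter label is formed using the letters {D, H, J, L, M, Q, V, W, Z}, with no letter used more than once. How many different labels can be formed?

60480

With no repetition, fill the 6 letters in order: 9 choices, then 8, down to 4.
9 × 8 × 7 × 6 × 5 × 4 = 60480.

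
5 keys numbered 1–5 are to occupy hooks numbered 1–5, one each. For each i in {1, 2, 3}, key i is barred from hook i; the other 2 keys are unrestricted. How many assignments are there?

64

Let Aᵢ (for i ∈ {1, 2, 3}) be the placements that put key i in its forbidden hook. Any j of these fix j positions, leaving (5−j)! ways to fill the rest, and there are C(3,j) ways to pick which j.
By inclusion–exclusion, the number of valid placements is Σ_{j=0}^{3} (−1)^j C(3,j)·(5−j)!.
Computing: 120 − 72 + 18 − 2 = 64.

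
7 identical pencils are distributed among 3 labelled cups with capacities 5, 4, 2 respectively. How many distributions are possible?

12

By stars and bars, unrestricted non-negative solutions to x_1+…+x_3 = 7 number C(7+2,2) = 36.
Subtract solutions that violate a single cap (substitute x_i' = x_i − (cap_i+1)): x_1 ≥ 6 gives C(3,2) = 3; x_2 ≥ 5 gives C(4,2) = 6; x_3 ≥ 3 gives C(6,2) = 15. Together 24.
No two caps can be exceeded simultaneously, so the pair terms are all 0.
By inclusion–exclusion the count is 36 − 24 + 0 = 12.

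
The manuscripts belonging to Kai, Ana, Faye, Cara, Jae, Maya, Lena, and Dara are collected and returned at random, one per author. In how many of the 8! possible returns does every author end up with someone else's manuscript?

14833

This is the derangement count D_8: permutations of 8 items with no fixed point.
By inclusion–exclusion this is Σ_{j=0}^{8} (−1)^j C(8,j)·(8−j)!.
Computing: 40320 − 40320 + 20160 − 6720 + 1680 − 336 + 56 − 8 + 1 = 14833.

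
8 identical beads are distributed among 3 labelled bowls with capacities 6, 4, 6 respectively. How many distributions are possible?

29

Ignoring the caps, the number of non-negative solutions to x_1+…+x_3 = 8 is C(10,2) = 45.
Subtract solutions that violate a single cap (substitute x_i' = x_i − (cap_i+1)): x_1 ≥ 7 gives C(3,2) = 3; x_2 ≥ 5 gives C(5,2) = 10; x_3 ≥ 7 gives C(3,2) = 3. Together 16.
No two caps can be exceeded simultaneously, so the pair terms are all 0.
By inclusion–exclusion the count is 45 − 16 + 0 = 29.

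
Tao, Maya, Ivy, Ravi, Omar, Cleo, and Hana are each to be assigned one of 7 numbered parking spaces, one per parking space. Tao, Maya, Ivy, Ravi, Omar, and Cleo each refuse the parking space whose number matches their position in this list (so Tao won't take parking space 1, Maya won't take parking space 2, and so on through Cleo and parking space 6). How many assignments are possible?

2119

Let Aᵢ (for 1 ≤ i ≤ 6) be the placements that put person i in their forbidden parking space. Any j of these fix j positions, leaving (7−j)! ways to fill the rest, and there are C(6,j) ways to pick which j.
By inclusion–exclusion, the number of valid placements is Σ_{j=0}^{6} (−1)^j C(6,j)·(7−j)!.
Computing: 5040 − 4320 + 1800 − 480 + 90 − 12 + 1 = 2119.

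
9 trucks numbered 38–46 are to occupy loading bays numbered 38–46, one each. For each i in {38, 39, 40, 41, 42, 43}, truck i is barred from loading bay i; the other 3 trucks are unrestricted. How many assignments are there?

183822

Let Aᵢ (for 38 ≤ i ≤ 43) be the placements that put truck i in its forbidden loading bay. Any j of these fix j positions, leaving (9−j)! ways to fill the rest, and there are C(6,j) ways to pick which j.
By inclusion–exclusion, the number of valid placements is Σ_{j=0}^{6} (−1)^j C(6,j)·(9−j)!.
Computing: 362880 − 241920 + 75600 − 14400 + 1800 − 144 + 6 = 183822.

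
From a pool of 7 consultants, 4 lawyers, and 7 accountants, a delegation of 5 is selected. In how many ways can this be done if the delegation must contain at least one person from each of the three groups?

5684

Unrestricted: C(18,5) = 8568 ways to pick any 5 of the 18.
Selections missing a whole group: no consultants → C(11,5) = 462; no lawyers → C(14,5) = 2002; no accountants → C(11,5) = 462.
Add back selections omitting two groups (i.e. drawn from a single group): C(7,5) + C(4,5) + C(7,5) = 42.
By inclusion–exclusion: 8568 − 2926 + 42 = 5684.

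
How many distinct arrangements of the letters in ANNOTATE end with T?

1260

With the last slot taken by T, it remains to arrange the other 7 letters (ANNOATE).
Those 7 letters have A appearing twice and N appearing twice, giving (7)!/(2!·2!) = 1260.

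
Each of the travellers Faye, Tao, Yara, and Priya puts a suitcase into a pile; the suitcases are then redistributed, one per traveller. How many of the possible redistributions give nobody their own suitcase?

Let Aᵢ be the assignments in which traveller i gets their own suitcase. We want the size of the complement of A₁∪…∪A_4.
By inclusion–exclusion this is Σ_{j=0}^{4} (−1)^j C(4,j)·(4−j)!.
Computing: 24 − 24 + 12 − 4 + 1 = 9.

9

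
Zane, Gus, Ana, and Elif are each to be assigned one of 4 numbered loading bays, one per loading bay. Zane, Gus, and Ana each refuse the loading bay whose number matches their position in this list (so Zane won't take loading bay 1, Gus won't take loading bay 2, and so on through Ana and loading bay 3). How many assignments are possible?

Let Aᵢ (for i ∈ {1, 2, 3}) be the placements that put person i in their forbidden loading bay. Any j of these fix j positions, leaving (4−j)! ways to fill the rest, and there are C(3,j) ways to pick which j.
By inclusion–exclusion, the number of valid placements is Σ_{j=0}^{3} (−1)^j C(3,j)·(4−j)!.
Computing: 24 − 18 + 6 − 1 = 11.

11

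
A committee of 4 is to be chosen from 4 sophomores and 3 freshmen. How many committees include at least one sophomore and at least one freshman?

34

Unrestricted: C(7,4) = 35 ways to pick any 4 of the 7.
Subtract selections that omit an entire group: no sophomores → C(3,4) = 0; no freshmen → C(4,4) = 1.
Both groups omitted at once is impossible, so 35 − 1 = 34.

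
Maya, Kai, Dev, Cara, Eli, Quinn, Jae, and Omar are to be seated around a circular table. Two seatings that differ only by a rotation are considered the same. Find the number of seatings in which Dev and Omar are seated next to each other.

1440

Glue Dev and Omar into a block (2 internal orders). Seating 7 units around a circle gives (6)! arrangements.
So 2 × (6)! = 2 × 720 = 1440.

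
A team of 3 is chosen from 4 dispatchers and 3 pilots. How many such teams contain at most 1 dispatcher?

Split by how many dispatchers are chosen (0 through 1).
Sum: C(4,0)·C(3,3) + C(4,1)·C(3,2) = 1 + 12 = 13.

13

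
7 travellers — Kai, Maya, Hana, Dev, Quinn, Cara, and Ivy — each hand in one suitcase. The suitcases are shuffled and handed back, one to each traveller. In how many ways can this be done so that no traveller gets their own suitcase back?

Let Aᵢ be the assignments in which traveller i gets their own suitcase. We want the size of the complement of A₁∪…∪A_7.
By inclusion–exclusion this is Σ_{j=0}^{7} (−1)^j C(7,j)·(7−j)!.
Computing: 5040 − 5040 + 2520 − 840 + 210 − 42 + 7 − 1 = 1854.

1854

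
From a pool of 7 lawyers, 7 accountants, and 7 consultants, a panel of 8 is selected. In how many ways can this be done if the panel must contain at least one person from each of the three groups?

Total 8-person selections from all 21: C(21,8) = 203490.
Subtract selections that omit an entire group: no lawyers → C(14,8) = 3003; no accountants → C(14,8) = 3003; no consultants → C(14,8) = 3003.
Add back selections omitting two groups (i.e. drawn from a single group): C(7,8) + C(7,8) + C(7,8) = 0.
By inclusion–exclusion: 203490 − 9009 + 0 = 194481.

194481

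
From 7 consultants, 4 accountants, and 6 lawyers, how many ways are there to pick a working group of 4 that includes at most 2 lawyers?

2145

Split by how many lawyers are chosen (0 through 2).
Sum: C(6,0)·C(11,4) + C(6,1)·C(11,3) + C(6,2)·C(11,2) = 330 + 990 + 825 = 2145.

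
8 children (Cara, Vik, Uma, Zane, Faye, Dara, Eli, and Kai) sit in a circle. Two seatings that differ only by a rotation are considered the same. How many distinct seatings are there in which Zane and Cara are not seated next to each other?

All circular seatings of 8 people number (7)! = 5040.
Seatings with Zane beside Cara: treat them as a block with 2 internal orders, giving 2 × (6)! = 1440.
Subtracting, 5040 − 1440 = 3600.

3600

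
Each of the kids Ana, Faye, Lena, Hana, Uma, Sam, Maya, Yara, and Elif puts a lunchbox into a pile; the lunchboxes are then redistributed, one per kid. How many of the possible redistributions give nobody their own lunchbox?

Let Aᵢ be the assignments in which kid i gets their own lunchbox. We want the size of the complement of A₁∪…∪A_9.
By inclusion–exclusion this is Σ_{j=0}^{9} (−1)^j C(9,j)·(9−j)!.
Computing: 362880 − 362880 + 181440 − 60480 + 15120 − 3024 + 504 − 72 + 9 − 1 = 133496.

133496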